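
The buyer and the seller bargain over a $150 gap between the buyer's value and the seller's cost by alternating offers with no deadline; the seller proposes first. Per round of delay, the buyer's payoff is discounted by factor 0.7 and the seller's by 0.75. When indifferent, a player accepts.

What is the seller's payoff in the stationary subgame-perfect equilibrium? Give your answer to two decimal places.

94.74

When the seller proposes, the buyer accepts any offer worth at least 0.7 times what the buyer would get by proposing next round; and vice versa.
This gives x = 150 − 0.7y and y = 150 − 0.75x, where x and y are each side's share when it proposes.
Hence (1 − 0.7·0.75)x = 150(1 − 0.7), i.e. 0.475·x = 45.
x ≈ 94.7368; the buyer's share is 150 − x ≈ 55.2632.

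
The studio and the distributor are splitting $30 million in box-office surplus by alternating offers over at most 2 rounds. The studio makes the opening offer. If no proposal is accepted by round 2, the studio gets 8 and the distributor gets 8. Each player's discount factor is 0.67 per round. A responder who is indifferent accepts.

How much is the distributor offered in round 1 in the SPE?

14.74

Round 2 (the distributor proposes): the studio gets 8 if talks fail, so the distributor offers 8 and keeps 22.
Round 1 (the studio proposes): the distributor can get 22 next round, worth 0.67 × 22 = 14.74 now. The studio offers 14.74 and keeps 30 − 14.74 = 15.26.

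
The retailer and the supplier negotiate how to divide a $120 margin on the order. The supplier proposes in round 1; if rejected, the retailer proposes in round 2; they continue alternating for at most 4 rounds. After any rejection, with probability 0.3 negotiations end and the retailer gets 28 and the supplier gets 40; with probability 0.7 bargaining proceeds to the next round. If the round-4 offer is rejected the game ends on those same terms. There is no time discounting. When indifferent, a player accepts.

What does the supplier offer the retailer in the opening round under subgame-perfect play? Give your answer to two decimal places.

56.76

By backward induction:
Round 4 (the retailer proposes): the supplier gets 40 if talks fail, so the retailer offers 40 and keeps 80.
Round 3 (the supplier proposes): rejecting gives the retailer an expected 0.7 × 80 + 0.3 × 28 = 64.4, so the supplier offers 64.4, keeping 55.6.
Round 2 (the retailer proposes): rejecting gives the supplier an expected 0.7 × 55.6 + 0.3 × 40 = 50.92, so the retailer offers 50.92, keeping 69.08.
Round 1 (the supplier proposes): rejecting gives the retailer an expected 0.7 × 69.08 + 0.3 × 28 = 56.756; the supplier offers that and keeps 63.244.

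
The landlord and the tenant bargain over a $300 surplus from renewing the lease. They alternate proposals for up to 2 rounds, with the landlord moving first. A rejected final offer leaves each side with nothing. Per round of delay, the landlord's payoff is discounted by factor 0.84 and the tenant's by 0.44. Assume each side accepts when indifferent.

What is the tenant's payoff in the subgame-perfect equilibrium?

132

Round 2 (the tenant proposes): rejection yields 0 for the landlord; the tenant offers 0 and keeps 300.
Round 1 (the landlord proposes): the tenant can get 300 next round, worth 0.44 × 300 = 132 now. The landlord offers 132 and keeps 300 − 132 = 168.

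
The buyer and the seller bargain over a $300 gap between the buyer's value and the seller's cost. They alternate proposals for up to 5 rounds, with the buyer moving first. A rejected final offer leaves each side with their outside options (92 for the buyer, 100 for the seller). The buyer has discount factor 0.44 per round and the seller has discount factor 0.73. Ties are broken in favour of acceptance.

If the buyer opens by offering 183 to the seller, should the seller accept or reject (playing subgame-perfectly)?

Accept

Round 5 (the buyer proposes): the seller gets 100 if talks fail, so the buyer offers 100 and keeps 200.
Round 4 (the seller proposes): the buyer can get 200 next round, worth 0.44 × 200 = 88 now. The seller offers 88 and keeps 300 − 88 = 212.
Round 3 (the buyer proposes): the seller can get 212 next round, worth 0.73 × 212 = 154.76 now, so the buyer offers 154.76, keeping 145.24.
Round 2 (the seller proposes): the buyer can get 145.24 next round, worth 0.44 × 145.24 = 63.9056 now; the seller offers that and keeps 236.0944.
So by rejecting in round 1, the seller gets 236.0944 next round, worth 0.73 × 236.0944 = 172.348912 now.
Offer 183 ≥ 172.348912, so the seller accepts.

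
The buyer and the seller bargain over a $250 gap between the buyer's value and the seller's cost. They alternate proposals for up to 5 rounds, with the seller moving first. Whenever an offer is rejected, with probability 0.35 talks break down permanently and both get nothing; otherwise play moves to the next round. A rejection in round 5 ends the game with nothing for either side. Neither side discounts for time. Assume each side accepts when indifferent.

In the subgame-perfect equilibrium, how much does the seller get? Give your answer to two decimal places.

169.10

By backward induction:
Round 5 (the seller proposes): rejection yields 0 for the buyer; the seller offers 0 and keeps 250.
Round 4 (the buyer proposes): rejecting gives the seller an expected 0.65 × 250 = 162.5; the buyer offers that and keeps 87.5.
Round 3 (the seller proposes): rejecting gives the buyer an expected 0.65 × 87.5 = 56.875, so the seller offers 56.875, keeping 193.125.
Round 2 (the buyer proposes): rejecting gives the seller an expected 0.65 × 193.125 = 125.53125; the buyer offers that and keeps 124.46875.
Round 1 (the seller proposes): rejecting gives the buyer an expected 0.65 × 124.46875 = 80.9046875, so the seller offers 80.9046875, keeping 169.0953125.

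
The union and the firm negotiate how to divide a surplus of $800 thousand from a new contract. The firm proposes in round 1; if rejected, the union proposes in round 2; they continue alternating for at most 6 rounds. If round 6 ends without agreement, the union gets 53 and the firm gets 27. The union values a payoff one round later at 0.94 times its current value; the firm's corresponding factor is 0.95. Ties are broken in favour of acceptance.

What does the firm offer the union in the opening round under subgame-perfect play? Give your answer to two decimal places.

650.62

Round 6 (the union proposes): the firm gets 27 if talks fail, so the union offers 27 and keeps 773.
Round 5 (the firm proposes): the union can get 773 next round, worth 0.94 × 773 = 726.62 now; the firm offers that and keeps 73.38.
Round 4 (the union proposes): the firm can get 73.38 next round, worth 0.95 × 73.38 = 69.711 now, so the union offers 69.711, keeping 730.289.
Round 3 (the firm proposes): the union can get 730.289 next round, worth 0.94 × 730.289 = 686.47166 now. The firm offers 686.47166 and keeps 800 − 686.47166 = 113.52834.
Round 2 (the union proposes): the firm can get 113.52834 next round, worth 0.95 × 113.52834 = 107.851923 now; the union offers that and keeps 692.148077.
Round 1 (the firm proposes): the union can get 692.148077 next round, worth 0.94 × 692.148077 = 650.61919238 now, so the firm offers 650.61919238, keeping 149.38080762.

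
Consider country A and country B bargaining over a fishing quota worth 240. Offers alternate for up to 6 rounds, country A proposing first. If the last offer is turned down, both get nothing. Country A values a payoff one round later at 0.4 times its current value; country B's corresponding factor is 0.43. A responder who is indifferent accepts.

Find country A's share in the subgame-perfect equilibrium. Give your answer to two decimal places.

164.38

By backward induction:
Round 6 (country B proposes): rejection yields 0 for country A; country B offers 0 and keeps 240.
Round 5 (country A proposes): country B can get 240 next round, worth 0.43 × 240 = 103.2 now; country A offers that and keeps 136.8.
Round 4 (country B proposes): country A can get 136.8 next round, worth 0.4 × 136.8 = 54.72 now. Country B offers 54.72 and keeps 240 − 54.72 = 185.28.
Round 3 (country A proposes): country B can get 185.28 next round, worth 0.43 × 185.28 = 79.6704 now. Country A offers 79.6704 and keeps 240 − 79.6704 = 160.3296.
Round 2 (country B proposes): country A can get 160.3296 next round, worth 0.4 × 160.3296 = 64.13184 now; country B offers that and keeps 175.86816.
Round 1 (country A proposes): country B can get 175.86816 next round, worth 0.43 × 175.86816 = 75.6233088 now, so country A offers 75.6233088, keeping 164.3766912.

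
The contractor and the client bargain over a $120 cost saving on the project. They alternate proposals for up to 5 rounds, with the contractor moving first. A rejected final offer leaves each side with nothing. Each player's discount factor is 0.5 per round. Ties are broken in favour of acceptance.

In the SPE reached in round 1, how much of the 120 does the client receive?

37.5

Round 5 (the contractor proposes): the client will accept anything ≥ 0, so the contractor offers 0 and keeps 120.
Round 4 (the client proposes): the contractor can get 120 next round, worth 0.5 × 120 = 60 now, so the client offers 60, keeping 60.
Round 3 (the contractor proposes): the client can get 60 next round, worth 0.5 × 60 = 30 now; the contractor offers that and keeps 90.
Round 2 (the client proposes): the contractor can get 90 next round, worth 0.5 × 90 = 45 now; the client offers that and keeps 75.
Round 1 (the contractor proposes): the client can get 75 next round, worth 0.5 × 75 = 37.5 now. The contractor offers 37.5 and keeps 120 − 37.5 = 82.5.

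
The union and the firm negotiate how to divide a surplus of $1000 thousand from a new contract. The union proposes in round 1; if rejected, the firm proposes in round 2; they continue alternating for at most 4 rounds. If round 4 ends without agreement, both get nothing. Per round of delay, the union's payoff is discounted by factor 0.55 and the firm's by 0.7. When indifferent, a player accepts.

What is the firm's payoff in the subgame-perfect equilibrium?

Work backward from the last round.
Round 4 (the firm proposes): rejection yields 0 for the union; the firm offers 0 and keeps 1000.
Round 3 (the union proposes): the firm can get 1000 next round, worth 0.7 × 1000 = 700 now. The union offers 700 and keeps 1000 − 700 = 300.
Round 2 (the firm proposes): the union can get 300 next round, worth 0.55 × 300 = 165 now, so the firm offers 165, keeping 835.
Round 1 (the union proposes): the firm can get 835 next round, worth 0.7 × 835 = 584.5 now, so the union offers 584.5, keeping 415.5.

584.5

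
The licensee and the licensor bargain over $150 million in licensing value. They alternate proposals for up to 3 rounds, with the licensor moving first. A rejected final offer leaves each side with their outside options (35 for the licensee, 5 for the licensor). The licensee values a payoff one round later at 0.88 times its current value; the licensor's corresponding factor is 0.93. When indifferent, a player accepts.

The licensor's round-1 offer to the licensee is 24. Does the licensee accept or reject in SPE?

Reject

Round 3 (the licensor proposes): the licensee gets 35 if talks fail, so the licensor offers 35 and keeps 115.
Round 2 (the licensee proposes): the licensor can get 115 next round, worth 0.93 × 115 = 106.95 now, so the licensee offers 106.95, keeping 43.05.
So by rejecting in round 1, the licensee gets 43.05 next round, worth 0.88 × 43.05 = 37.884 now.
Offer 24 < 37.884, so the licensee rejects.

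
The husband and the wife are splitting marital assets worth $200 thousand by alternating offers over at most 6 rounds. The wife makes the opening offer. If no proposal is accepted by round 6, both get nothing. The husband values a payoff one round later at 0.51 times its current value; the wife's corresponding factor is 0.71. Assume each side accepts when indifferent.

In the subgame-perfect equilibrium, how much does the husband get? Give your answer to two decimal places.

53.66

Round 6 (the husband proposes): rejection yields 0 for the wife; the husband offers 0 and keeps 200.
Round 5 (the wife proposes): the husband can get 200 next round, worth 0.51 × 200 = 102 now, so the wife offers 102, keeping 98.
Round 4 (the husband proposes): the wife can get 98 next round, worth 0.71 × 98 = 69.58 now, so the husband offers 69.58, keeping 130.42.
Round 3 (the wife proposes): the husband can get 130.42 next round, worth 0.51 × 130.42 = 66.5142 now; the wife offers that and keeps 133.4858.
Round 2 (the husband proposes): the wife can get 133.4858 next round, worth 0.71 × 133.4858 = 94.774918 now, so the husband offers 94.774918, keeping 105.225082.
Round 1 (the wife proposes): the husband can get 105.225082 next round, worth 0.51 × 105.225082 = 53.66479182 now, so the wife offers 53.66479182, keeping 146.33520818.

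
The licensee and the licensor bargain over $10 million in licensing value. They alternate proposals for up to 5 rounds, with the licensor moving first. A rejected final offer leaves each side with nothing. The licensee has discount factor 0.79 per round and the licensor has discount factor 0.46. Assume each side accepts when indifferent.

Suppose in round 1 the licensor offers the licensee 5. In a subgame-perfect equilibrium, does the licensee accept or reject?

Round 5 (the licensor proposes): rejection yields 0 for the licensee; the licensor offers 0 and keeps 10.
Round 4 (the licensee proposes): the licensor can get 10 next round, worth 0.46 × 10 = 4.6 now. The licensee offers 4.6 and keeps 10 − 4.6 = 5.4.
Round 3 (the licensor proposes): the licensee can get 5.4 next round, worth 0.79 × 5.4 = 4.266 now, so the licensor offers 4.266, keeping 5.734.
Round 2 (the licensee proposes): the licensor can get 5.734 next round, worth 0.46 × 5.734 = 2.63764 now. The licensee offers 2.63764 and keeps 10 − 2.63764 = 7.36236.
So by rejecting in round 1, the licensee gets 7.36236 next round, worth 0.79 × 7.36236 = 5.8162644 now.
Offer 5 < 5.8162644, so the licensee rejects.

Reject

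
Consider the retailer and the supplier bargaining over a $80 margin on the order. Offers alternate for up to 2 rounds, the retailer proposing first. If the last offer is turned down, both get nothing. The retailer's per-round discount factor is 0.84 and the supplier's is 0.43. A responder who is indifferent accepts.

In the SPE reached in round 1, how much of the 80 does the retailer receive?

By backward induction:
Round 2 (the supplier proposes): the retailer will accept anything ≥ 0, so the supplier offers 0 and keeps 80.
Round 1 (the retailer proposes): the supplier can get 80 next round, worth 0.43 × 80 = 34.4 now; the retailer offers that and keeps 45.6.

45.6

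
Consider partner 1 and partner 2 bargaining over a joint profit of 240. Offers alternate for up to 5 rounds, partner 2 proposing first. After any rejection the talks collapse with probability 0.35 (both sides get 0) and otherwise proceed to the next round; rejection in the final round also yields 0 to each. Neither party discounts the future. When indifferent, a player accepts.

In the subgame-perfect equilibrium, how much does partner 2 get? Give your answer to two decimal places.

By backward induction:
Round 5 (partner 2 proposes): partner 1 will accept anything ≥ 0, so partner 2 offers 0 and keeps 240.
Round 4 (partner 1 proposes): rejecting gives partner 2 an expected 0.65 × 240 = 156; partner 1 offers that and keeps 84.
Round 3 (partner 2 proposes): rejecting gives partner 1 an expected 0.65 × 84 = 54.6. Partner 2 offers 54.6 and keeps 240 − 54.6 = 185.4.
Round 2 (partner 1 proposes): rejecting gives partner 2 an expected 0.65 × 185.4 = 120.51, so partner 1 offers 120.51, keeping 119.49.
Round 1 (partner 2 proposes): rejecting gives partner 1 an expected 0.65 × 119.49 = 77.6685, so partner 2 offers 77.6685, keeping 162.3315.

162.33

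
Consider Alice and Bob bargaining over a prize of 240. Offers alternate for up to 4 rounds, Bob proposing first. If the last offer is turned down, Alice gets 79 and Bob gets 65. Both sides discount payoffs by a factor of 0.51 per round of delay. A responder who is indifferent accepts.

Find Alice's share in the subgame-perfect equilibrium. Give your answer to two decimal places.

Round 4 (Alice proposes): Bob gets 65 if talks fail, so Alice offers 65 and keeps 175.
Round 3 (Bob proposes): Alice can get 175 next round, worth 0.51 × 175 = 89.25 now. Bob offers 89.25 and keeps 240 − 89.25 = 150.75.
Round 2 (Alice proposes): Bob can get 150.75 next round, worth 0.51 × 150.75 = 76.8825 now, so Alice offers 76.8825, keeping 163.1175.
Round 1 (Bob proposes): Alice can get 163.1175 next round, worth 0.51 × 163.1175 = 83.189925 now, so Bob offers 83.189925, keeping 156.810075.

83.19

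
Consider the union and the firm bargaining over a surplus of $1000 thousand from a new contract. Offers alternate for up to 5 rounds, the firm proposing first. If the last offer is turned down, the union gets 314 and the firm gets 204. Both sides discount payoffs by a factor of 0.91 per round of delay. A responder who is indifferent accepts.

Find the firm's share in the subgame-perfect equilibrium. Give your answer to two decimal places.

634.95

Work backward from the last round.
Round 5 (the firm proposes): the union gets 314 if talks fail, so the firm offers 314 and keeps 686.
Round 4 (the union proposes): the firm can get 686 next round, worth 0.91 × 686 = 624.26 now, so the union offers 624.26, keeping 375.74.
Round 3 (the firm proposes): the union can get 375.74 next round, worth 0.91 × 375.74 = 341.9234 now. The firm offers 341.9234 and keeps 1000 − 341.9234 = 658.0766.
Round 2 (the union proposes): the firm can get 658.0766 next round, worth 0.91 × 658.0766 = 598.849706 now; the union offers that and keeps 401.150294.
Round 1 (the firm proposes): the union can get 401.150294 next round, worth 0.91 × 401.150294 = 365.04676754 now, so the firm offers 365.04676754, keeping 634.95323246.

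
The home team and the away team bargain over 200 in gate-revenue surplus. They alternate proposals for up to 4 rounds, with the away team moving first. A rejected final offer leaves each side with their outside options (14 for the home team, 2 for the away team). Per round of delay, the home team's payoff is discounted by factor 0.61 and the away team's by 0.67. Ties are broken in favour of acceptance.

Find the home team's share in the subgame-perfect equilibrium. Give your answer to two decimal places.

Round 4 (the home team proposes): the away team gets 2 if talks fail, so the home team offers 2 and keeps 198.
Round 3 (the away team proposes): the home team can get 198 next round, worth 0.61 × 198 = 120.78 now, so the away team offers 120.78, keeping 79.22.
Round 2 (the home team proposes): the away team can get 79.22 next round, worth 0.67 × 79.22 = 53.0774 now; the home team offers that and keeps 146.9226.
Round 1 (the away team proposes): the home team can get 146.9226 next round, worth 0.61 × 146.9226 = 89.622786 now. The away team offers 89.622786 and keeps 200 − 89.622786 = 110.377214.

89.62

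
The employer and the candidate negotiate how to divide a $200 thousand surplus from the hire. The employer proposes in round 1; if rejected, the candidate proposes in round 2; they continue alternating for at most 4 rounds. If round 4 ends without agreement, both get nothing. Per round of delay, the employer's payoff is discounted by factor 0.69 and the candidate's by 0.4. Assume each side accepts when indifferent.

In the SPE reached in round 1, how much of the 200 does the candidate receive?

46.88

Solve by backward induction from round 4.
Round 4 (the candidate proposes): the employer will accept anything ≥ 0, so the candidate offers 0 and keeps 200.
Round 3 (the employer proposes): the candidate can get 200 next round, worth 0.4 × 200 = 80 now. The employer offers 80 and keeps 200 − 80 = 120.
Round 2 (the candidate proposes): the employer can get 120 next round, worth 0.69 × 120 = 82.8 now. The candidate offers 82.8 and keeps 200 − 82.8 = 117.2.
Round 1 (the employer proposes): the candidate can get 117.2 next round, worth 0.4 × 117.2 = 46.88 now, so the employer offers 46.88, keeping 153.12.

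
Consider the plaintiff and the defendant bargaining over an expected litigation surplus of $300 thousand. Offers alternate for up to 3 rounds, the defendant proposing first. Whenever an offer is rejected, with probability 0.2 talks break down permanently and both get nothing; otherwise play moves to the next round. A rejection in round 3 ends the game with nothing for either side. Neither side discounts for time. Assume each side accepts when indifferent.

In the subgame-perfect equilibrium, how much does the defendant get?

Round 3 (the defendant proposes): rejection yields 0 for the plaintiff; the defendant offers 0 and keeps 300.
Round 2 (the plaintiff proposes): rejecting gives the defendant an expected 0.8 × 300 = 240. The plaintiff offers 240 and keeps 300 − 240 = 60.
Round 1 (the defendant proposes): rejecting gives the plaintiff an expected 0.8 × 60 = 48, so the defendant offers 48, keeping 252.

252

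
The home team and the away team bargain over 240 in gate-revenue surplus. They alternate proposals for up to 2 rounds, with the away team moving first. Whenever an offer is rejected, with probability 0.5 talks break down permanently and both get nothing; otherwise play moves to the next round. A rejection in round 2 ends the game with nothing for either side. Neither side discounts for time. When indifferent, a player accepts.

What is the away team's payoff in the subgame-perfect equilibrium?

Round 2 (the home team proposes): rejection yields 0 for the away team; the home team offers 0 and keeps 240.
Round 1 (the away team proposes): rejecting gives the home team an expected 0.5 × 240 = 120; the away team offers that and keeps 120.

120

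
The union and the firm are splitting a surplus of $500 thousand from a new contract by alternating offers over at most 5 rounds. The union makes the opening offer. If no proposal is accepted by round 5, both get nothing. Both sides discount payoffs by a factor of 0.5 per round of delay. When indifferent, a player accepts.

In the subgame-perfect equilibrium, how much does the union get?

343.75

Solve by backward induction from round 5.
Round 5 (the union proposes): the firm will accept anything ≥ 0, so the union offers 0 and keeps 500.
Round 4 (the firm proposes): the union can get 500 next round, worth 0.5 × 500 = 250 now; the firm offers that and keeps 250.
Round 3 (the union proposes): the firm can get 250 next round, worth 0.5 × 250 = 125 now, so the union offers 125, keeping 375.
Round 2 (the firm proposes): the union can get 375 next round, worth 0.5 × 375 = 187.5 now; the firm offers that and keeps 312.5.
Round 1 (the union proposes): the firm can get 312.5 next round, worth 0.5 × 312.5 = 156.25 now, so the union offers 156.25, keeping 343.75.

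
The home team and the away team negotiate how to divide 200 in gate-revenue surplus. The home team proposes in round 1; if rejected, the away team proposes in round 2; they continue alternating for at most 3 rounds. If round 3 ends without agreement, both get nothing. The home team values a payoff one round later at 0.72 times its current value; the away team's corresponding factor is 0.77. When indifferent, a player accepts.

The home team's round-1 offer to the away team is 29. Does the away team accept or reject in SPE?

Work out the away team's continuation value if the offer is rejected.
Round 3 (the home team proposes): the away team will accept anything ≥ 0, so the home team offers 0 and keeps 200.
Round 2 (the away team proposes): the home team can get 200 next round, worth 0.72 × 200 = 144 now, so the away team offers 144, keeping 56.
So by rejecting in round 1, the away team gets 56 next round, worth 0.77 × 56 = 43.12 now.
Offer 29 < 43.12, so the away team rejects.

Reject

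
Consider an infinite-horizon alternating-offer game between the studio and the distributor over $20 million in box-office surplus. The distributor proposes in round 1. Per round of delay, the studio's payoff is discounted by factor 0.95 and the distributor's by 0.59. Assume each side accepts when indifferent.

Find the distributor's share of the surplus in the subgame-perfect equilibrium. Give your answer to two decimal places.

2.28

In a stationary SPE each proposer offers the other exactly their discounted continuation value.
If the distributor keeps x when proposing and the studio keeps y when proposing, then x = 20 − 0.95y and y = 20 − 0.59x.
Solving: x = 20(1 − 0.95) / (1 − 0.59·0.95) = 1 / 0.4395 ≈ 2.2753.
The studio gets 20 − 2.2753 ≈ 17.7247.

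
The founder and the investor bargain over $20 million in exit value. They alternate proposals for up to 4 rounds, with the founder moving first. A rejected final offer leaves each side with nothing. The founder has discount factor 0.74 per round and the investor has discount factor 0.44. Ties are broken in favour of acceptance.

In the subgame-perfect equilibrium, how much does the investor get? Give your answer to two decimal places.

5.15

By backward induction:
Round 4 (the investor proposes): rejection yields 0 for the founder; the investor offers 0 and keeps 20.
Round 3 (the founder proposes): the investor can get 20 next round, worth 0.44 × 20 = 8.8 now. The founder offers 8.8 and keeps 20 − 8.8 = 11.2.
Round 2 (the investor proposes): the founder can get 11.2 next round, worth 0.74 × 11.2 = 8.288 now, so the investor offers 8.288, keeping 11.712.
Round 1 (the founder proposes): the investor can get 11.712 next round, worth 0.44 × 11.712 = 5.15328 now. The founder offers 5.15328 and keeps 20 − 5.15328 = 14.84672.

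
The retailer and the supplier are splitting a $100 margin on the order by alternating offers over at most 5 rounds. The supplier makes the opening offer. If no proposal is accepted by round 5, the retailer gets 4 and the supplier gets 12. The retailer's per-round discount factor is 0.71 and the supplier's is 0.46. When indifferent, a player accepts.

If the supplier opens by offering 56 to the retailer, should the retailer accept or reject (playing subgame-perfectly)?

Accept

Work out the retailer's continuation value if the offer is rejected.
Round 5 (the supplier proposes): the retailer gets 4 if talks fail, so the supplier offers 4 and keeps 96.
Round 4 (the retailer proposes): the supplier can get 96 next round, worth 0.46 × 96 = 44.16 now. The retailer offers 44.16 and keeps 100 − 44.16 = 55.84.
Round 3 (the supplier proposes): the retailer can get 55.84 next round, worth 0.71 × 55.84 = 39.6464 now, so the supplier offers 39.6464, keeping 60.3536.
Round 2 (the retailer proposes): the supplier can get 60.3536 next round, worth 0.46 × 60.3536 = 27.762656 now; the retailer offers that and keeps 72.237344.
So by rejecting in round 1, the retailer gets 72.237344 next round, worth 0.71 × 72.237344 = 51.28851424 now.
Offer 56 ≥ 51.28851424, so the retailer accepts.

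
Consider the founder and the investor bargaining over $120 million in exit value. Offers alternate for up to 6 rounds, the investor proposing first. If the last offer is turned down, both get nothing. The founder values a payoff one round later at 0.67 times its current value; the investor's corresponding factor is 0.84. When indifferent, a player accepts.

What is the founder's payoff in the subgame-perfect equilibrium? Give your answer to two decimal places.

Work backward from the last round.
Round 6 (the founder proposes): the investor will accept anything ≥ 0, so the founder offers 0 and keeps 120.
Round 5 (the investor proposes): the founder can get 120 next round, worth 0.67 × 120 = 80.4 now. The investor offers 80.4 and keeps 120 − 80.4 = 39.6.
Round 4 (the founder proposes): the investor can get 39.6 next round, worth 0.84 × 39.6 = 33.264 now; the founder offers that and keeps 86.736.
Round 3 (the investor proposes): the founder can get 86.736 next round, worth 0.67 × 86.736 = 58.11312 now, so the investor offers 58.11312, keeping 61.88688.
Round 2 (the founder proposes): the investor can get 61.88688 next round, worth 0.84 × 61.88688 = 51.9849792 now. The founder offers 51.9849792 and keeps 120 − 51.9849792 = 68.0150208.
Round 1 (the investor proposes): the founder can get 68.0150208 next round, worth 0.67 × 68.0150208 = 45.570063936 now. The investor offers 45.570063936 and keeps 120 − 45.570063936 = 74.429936064.

45.57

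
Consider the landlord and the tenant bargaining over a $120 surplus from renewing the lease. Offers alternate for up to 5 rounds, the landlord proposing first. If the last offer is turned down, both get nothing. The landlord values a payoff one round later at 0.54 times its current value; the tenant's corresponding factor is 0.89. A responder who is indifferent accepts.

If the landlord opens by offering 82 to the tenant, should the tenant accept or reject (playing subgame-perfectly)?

Round 5 (the landlord proposes): the tenant will accept anything ≥ 0, so the landlord offers 0 and keeps 120.
Round 4 (the tenant proposes): the landlord can get 120 next round, worth 0.54 × 120 = 64.8 now. The tenant offers 64.8 and keeps 120 − 64.8 = 55.2.
Round 3 (the landlord proposes): the tenant can get 55.2 next round, worth 0.89 × 55.2 = 49.128 now. The landlord offers 49.128 and keeps 120 − 49.128 = 70.872.
Round 2 (the tenant proposes): the landlord can get 70.872 next round, worth 0.54 × 70.872 = 38.27088 now. The tenant offers 38.27088 and keeps 120 − 38.27088 = 81.72912.
So by rejecting in round 1, the tenant gets 81.72912 next round, worth 0.89 × 81.72912 = 72.7389168 now.
Offer 82 ≥ 72.7389168, so the tenant accepts.

Accept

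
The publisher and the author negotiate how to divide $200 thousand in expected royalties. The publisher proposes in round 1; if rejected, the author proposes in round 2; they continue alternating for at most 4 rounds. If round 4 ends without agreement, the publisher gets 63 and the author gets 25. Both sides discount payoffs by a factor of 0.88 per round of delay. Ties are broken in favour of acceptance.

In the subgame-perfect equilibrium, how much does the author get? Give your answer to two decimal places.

114.48

Round 4 (the author proposes): the publisher gets 63 if talks fail, so the author offers 63 and keeps 137.
Round 3 (the publisher proposes): the author can get 137 next round, worth 0.88 × 137 = 120.56 now. The publisher offers 120.56 and keeps 200 − 120.56 = 79.44.
Round 2 (the author proposes): the publisher can get 79.44 next round, worth 0.88 × 79.44 = 69.9072 now; the author offers that and keeps 130.0928.
Round 1 (the publisher proposes): the author can get 130.0928 next round, worth 0.88 × 130.0928 = 114.481664 now, so the publisher offers 114.481664, keeping 85.518336.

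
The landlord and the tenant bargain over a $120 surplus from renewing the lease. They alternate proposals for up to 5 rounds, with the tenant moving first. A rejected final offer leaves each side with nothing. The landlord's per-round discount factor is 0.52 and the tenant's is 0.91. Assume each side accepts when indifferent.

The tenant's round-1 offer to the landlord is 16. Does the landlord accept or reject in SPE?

Work out the landlord's continuation value if the offer is rejected.
Round 5 (the tenant proposes): the landlord will accept anything ≥ 0, so the tenant offers 0 and keeps 120.
Round 4 (the landlord proposes): the tenant can get 120 next round, worth 0.91 × 120 = 109.2 now. The landlord offers 109.2 and keeps 120 − 109.2 = 10.8.
Round 3 (the tenant proposes): the landlord can get 10.8 next round, worth 0.52 × 10.8 = 5.616 now. The tenant offers 5.616 and keeps 120 − 5.616 = 114.384.
Round 2 (the landlord proposes): the tenant can get 114.384 next round, worth 0.91 × 114.384 = 104.08944 now. The landlord offers 104.08944 and keeps 120 − 104.08944 = 15.91056.
So by rejecting in round 1, the landlord gets 15.91056 next round, worth 0.52 × 15.91056 = 8.2734912 now.
Offer 16 ≥ 8.2734912, so the landlord accepts.

Accept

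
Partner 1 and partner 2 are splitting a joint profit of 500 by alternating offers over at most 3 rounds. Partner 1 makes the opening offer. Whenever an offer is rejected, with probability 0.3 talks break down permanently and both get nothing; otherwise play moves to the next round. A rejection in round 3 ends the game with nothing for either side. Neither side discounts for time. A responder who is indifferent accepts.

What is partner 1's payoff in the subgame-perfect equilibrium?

By backward induction:
Round 3 (partner 1 proposes): partner 2 will accept anything ≥ 0, so partner 1 offers 0 and keeps 500.
Round 2 (partner 2 proposes): rejecting gives partner 1 an expected 0.7 × 500 = 350. Partner 2 offers 350 and keeps 500 − 350 = 150.
Round 1 (partner 1 proposes): rejecting gives partner 2 an expected 0.7 × 150 = 105; partner 1 offers that and keeps 395.

395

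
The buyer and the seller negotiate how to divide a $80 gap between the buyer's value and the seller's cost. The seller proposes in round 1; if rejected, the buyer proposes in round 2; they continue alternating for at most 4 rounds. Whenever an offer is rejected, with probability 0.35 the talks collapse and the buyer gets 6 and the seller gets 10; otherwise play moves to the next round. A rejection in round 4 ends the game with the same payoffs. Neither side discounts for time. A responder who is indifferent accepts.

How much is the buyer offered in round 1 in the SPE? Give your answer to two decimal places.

38.14

Round 4 (the buyer proposes): the seller gets 10 if talks fail, so the buyer offers 10 and keeps 70.
Round 3 (the seller proposes): rejecting gives the buyer an expected 0.65 × 70 + 0.35 × 6 = 47.6, so the seller offers 47.6, keeping 32.4.
Round 2 (the buyer proposes): rejecting gives the seller an expected 0.65 × 32.4 + 0.35 × 10 = 24.56. The buyer offers 24.56 and keeps 80 − 24.56 = 55.44.
Round 1 (the seller proposes): rejecting gives the buyer an expected 0.65 × 55.44 + 0.35 × 6 = 38.136. The seller offers 38.136 and keeps 80 − 38.136 = 41.864.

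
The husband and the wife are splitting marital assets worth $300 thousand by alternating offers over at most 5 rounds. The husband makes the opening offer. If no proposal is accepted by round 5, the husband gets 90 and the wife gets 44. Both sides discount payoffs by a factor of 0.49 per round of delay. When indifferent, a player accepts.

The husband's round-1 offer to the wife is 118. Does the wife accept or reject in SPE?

Work out the wife's continuation value if the offer is rejected.
Round 5 (the husband proposes): the wife gets 44 if talks fail, so the husband offers 44 and keeps 256.
Round 4 (the wife proposes): the husband can get 256 next round, worth 0.49 × 256 = 125.44 now. The wife offers 125.44 and keeps 300 − 125.44 = 174.56.
Round 3 (the husband proposes): the wife can get 174.56 next round, worth 0.49 × 174.56 = 85.5344 now; the husband offers that and keeps 214.4656.
Round 2 (the wife proposes): the husband can get 214.4656 next round, worth 0.49 × 214.4656 = 105.088144 now, so the wife offers 105.088144, keeping 194.911856.
So by rejecting in round 1, the wife gets 194.911856 next round, worth 0.49 × 194.911856 = 95.50680944 now.
Offer 118 ≥ 95.50680944, so the wife accepts.

Accept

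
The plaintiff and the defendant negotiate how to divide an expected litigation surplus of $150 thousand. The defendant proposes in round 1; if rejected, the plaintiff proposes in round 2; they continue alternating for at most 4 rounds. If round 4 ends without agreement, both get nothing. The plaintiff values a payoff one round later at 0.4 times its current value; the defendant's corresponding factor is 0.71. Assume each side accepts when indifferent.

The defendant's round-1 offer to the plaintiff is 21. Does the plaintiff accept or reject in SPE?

Reject

Round 4 (the plaintiff proposes): the defendant will accept anything ≥ 0, so the plaintiff offers 0 and keeps 150.
Round 3 (the defendant proposes): the plaintiff can get 150 next round, worth 0.4 × 150 = 60 now, so the defendant offers 60, keeping 90.
Round 2 (the plaintiff proposes): the defendant can get 90 next round, worth 0.71 × 90 = 63.9 now, so the plaintiff offers 63.9, keeping 86.1.
So by rejecting in round 1, the plaintiff gets 86.1 next round, worth 0.4 × 86.1 = 34.44 now.
Offer 21 < 34.44, so the plaintiff rejects.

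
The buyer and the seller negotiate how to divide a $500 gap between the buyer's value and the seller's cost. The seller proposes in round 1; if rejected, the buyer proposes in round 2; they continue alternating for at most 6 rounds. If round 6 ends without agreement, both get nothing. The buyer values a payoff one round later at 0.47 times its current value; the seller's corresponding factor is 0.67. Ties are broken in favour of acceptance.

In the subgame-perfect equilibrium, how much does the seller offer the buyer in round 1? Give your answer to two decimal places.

125.27

Round 6 (the buyer proposes): rejection yields 0 for the seller; the buyer offers 0 and keeps 500.
Round 5 (the seller proposes): the buyer can get 500 next round, worth 0.47 × 500 = 235 now. The seller offers 235 and keeps 500 − 235 = 265.
Round 4 (the buyer proposes): the seller can get 265 next round, worth 0.67 × 265 = 177.55 now. The buyer offers 177.55 and keeps 500 − 177.55 = 322.45.
Round 3 (the seller proposes): the buyer can get 322.45 next round, worth 0.47 × 322.45 = 151.5515 now, so the seller offers 151.5515, keeping 348.4485.
Round 2 (the buyer proposes): the seller can get 348.4485 next round, worth 0.67 × 348.4485 = 233.460495 now, so the buyer offers 233.460495, keeping 266.539505.
Round 1 (the seller proposes): the buyer can get 266.539505 next round, worth 0.47 × 266.539505 = 125.27356735 now. The seller offers 125.27356735 and keeps 500 − 125.27356735 = 374.72643265.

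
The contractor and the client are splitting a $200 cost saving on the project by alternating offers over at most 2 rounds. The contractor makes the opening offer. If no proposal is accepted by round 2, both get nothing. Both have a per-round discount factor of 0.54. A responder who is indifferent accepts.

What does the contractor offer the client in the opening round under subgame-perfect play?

108

Work backward from the last round.
Round 2 (the client proposes): the contractor will accept anything ≥ 0, so the client offers 0 and keeps 200.
Round 1 (the contractor proposes): the client can get 200 next round, worth 0.54 × 200 = 108 now, so the contractor offers 108, keeping 92.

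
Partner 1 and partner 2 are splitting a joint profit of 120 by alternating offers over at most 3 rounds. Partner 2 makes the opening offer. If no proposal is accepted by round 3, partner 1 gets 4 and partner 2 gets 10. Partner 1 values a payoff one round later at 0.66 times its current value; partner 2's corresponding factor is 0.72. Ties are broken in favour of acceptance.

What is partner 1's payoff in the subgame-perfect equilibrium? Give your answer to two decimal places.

24.08

Round 3 (partner 2 proposes): partner 1 gets 4 if talks fail, so partner 2 offers 4 and keeps 116.
Round 2 (partner 1 proposes): partner 2 can get 116 next round, worth 0.72 × 116 = 83.52 now. Partner 1 offers 83.52 and keeps 120 − 83.52 = 36.48.
Round 1 (partner 2 proposes): partner 1 can get 36.48 next round, worth 0.66 × 36.48 = 24.0768 now; partner 2 offers that and keeps 95.9232.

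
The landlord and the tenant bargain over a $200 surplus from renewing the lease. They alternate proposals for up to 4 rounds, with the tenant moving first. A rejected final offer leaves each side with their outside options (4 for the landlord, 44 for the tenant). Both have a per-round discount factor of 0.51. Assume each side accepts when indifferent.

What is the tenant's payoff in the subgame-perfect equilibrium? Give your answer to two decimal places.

129.33

Round 4 (the landlord proposes): the tenant gets 44 if talks fail, so the landlord offers 44 and keeps 156.
Round 3 (the tenant proposes): the landlord can get 156 next round, worth 0.51 × 156 = 79.56 now. The tenant offers 79.56 and keeps 200 − 79.56 = 120.44.
Round 2 (the landlord proposes): the tenant can get 120.44 next round, worth 0.51 × 120.44 = 61.4244 now, so the landlord offers 61.4244, keeping 138.5756.
Round 1 (the tenant proposes): the landlord can get 138.5756 next round, worth 0.51 × 138.5756 = 70.673556 now, so the tenant offers 70.673556, keeping 129.326444.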